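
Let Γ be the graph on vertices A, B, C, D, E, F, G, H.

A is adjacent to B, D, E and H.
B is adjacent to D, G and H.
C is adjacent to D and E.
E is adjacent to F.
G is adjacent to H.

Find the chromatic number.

3

A, B, D are mutually adjacent, so at least 3 colors are needed.
3 colors suffice: A=2, B=1, C=2, D=3, E=1, F=2, G=2, H=3. No two adjacent vertices share a color.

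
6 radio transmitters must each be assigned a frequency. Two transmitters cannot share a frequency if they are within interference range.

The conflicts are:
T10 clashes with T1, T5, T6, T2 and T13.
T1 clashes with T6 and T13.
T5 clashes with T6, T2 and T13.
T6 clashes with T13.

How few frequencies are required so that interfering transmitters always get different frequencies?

4

T10, T1, T6, T13 all conflict with each other, so at least 4 frequencies are needed.
4 frequencies suffice: frequency 1 → {T10}; frequency 2 → {T6, T2}; frequency 3 → {T13}; frequency 4 → {T1, T5}. No two conflicting transmitters share a frequency.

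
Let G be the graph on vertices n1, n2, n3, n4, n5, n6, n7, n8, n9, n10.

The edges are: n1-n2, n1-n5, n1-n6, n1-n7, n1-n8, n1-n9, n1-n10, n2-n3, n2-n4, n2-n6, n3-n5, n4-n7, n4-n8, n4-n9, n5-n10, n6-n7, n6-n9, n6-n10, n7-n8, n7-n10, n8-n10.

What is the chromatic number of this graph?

n1, n7, n8, n10 are mutually adjacent (a clique of size 4), so at least 4 colors are needed.
A valid assignment using 4 colors: n1=1, n2=2, n3=1, n4=1, n5=2, n6=4, n7=2, n8=4, n9=2, n10=3. Every edge joins two different colors.

4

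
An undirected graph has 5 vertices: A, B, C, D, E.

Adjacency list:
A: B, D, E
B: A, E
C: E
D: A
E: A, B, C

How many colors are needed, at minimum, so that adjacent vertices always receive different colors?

A, B, E are pairwise adjacent, so at least 3 colors are needed.
3 colors suffice: color 1 → {A, C}; color 2 → {D, E}; color 3 → {B}. Every edge joins two different colors.

3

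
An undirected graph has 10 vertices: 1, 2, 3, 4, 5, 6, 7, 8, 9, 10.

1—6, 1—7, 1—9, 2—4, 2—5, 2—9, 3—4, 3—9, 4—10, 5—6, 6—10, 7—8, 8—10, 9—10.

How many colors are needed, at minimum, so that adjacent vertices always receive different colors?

The cycle 5-2-4-10-6-5 has odd length 5, so it cannot be 2-colored; at least 3 colors are needed.
3 colors suffice: color a → {4, 6, 7, 9}; color b → {1, 2, 3, 10}; color c → {5, 8}. No two adjacent vertices share a color.

3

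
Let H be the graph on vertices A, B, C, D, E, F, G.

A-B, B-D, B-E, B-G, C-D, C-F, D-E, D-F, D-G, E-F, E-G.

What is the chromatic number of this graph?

B, D, E, G are mutually adjacent (a clique of size 4), so at least 4 colors are needed.
4 colors suffice: color 1 → {A, D}; color 2 → {C, E}; color 3 → {B, F}; color 4 → {G}. Every edge joins two different colors.

4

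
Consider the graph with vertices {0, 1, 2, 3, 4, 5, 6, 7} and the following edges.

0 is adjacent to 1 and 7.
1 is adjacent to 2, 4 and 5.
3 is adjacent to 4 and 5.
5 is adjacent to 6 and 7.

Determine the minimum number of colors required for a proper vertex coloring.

2

3 and 5 are adjacent, so at least 2 colors are needed.
2 colors suffice: color red → {0, 2, 4, 5}; color blue → {1, 3, 6, 7}. No two adjacent vertices share a color.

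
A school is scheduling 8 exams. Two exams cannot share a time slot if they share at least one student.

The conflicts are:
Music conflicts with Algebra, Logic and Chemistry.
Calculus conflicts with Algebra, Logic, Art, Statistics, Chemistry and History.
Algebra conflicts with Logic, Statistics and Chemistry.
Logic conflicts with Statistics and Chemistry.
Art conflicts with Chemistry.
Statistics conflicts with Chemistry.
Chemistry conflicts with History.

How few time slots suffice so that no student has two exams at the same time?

Calculus, Algebra, Logic, Statistics, Chemistry all conflict with each other, so at least 5 time slots are needed.
5 time slots suffice: time slot 1 → {Chemistry}; time slot 2 → {Music, Calculus}; time slot 3 → {Algebra, Art, History}; time slot 4 → {Logic}; time slot 5 → {Statistics}. Each listed conflict is separated.

5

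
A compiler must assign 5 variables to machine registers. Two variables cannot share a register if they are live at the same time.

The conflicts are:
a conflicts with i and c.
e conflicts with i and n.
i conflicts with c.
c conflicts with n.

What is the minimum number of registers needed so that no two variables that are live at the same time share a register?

a, i, c pairwise conflict, so at least 3 registers are needed.
3 registers suffice: register 1 → {e, c}; register 2 → {i, n}; register 3 → {a}. Each listed conflict is separated.

3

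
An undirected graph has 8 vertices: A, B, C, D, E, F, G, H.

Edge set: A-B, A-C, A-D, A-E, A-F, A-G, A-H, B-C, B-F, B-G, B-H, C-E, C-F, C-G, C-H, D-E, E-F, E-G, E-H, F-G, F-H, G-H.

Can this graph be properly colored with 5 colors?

A, B, C, F, G, H are pairwise adjacent (a clique of size 6), so at least 6 colors are needed.
So 5 colors are not enough.

No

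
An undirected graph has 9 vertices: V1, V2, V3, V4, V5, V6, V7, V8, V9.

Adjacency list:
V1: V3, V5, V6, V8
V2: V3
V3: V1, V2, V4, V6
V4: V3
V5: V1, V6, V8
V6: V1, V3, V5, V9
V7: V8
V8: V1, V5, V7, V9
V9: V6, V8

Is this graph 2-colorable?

V1, V5, V6 are pairwise adjacent, so at least 3 colors are needed.
So 2 colors are not enough.

No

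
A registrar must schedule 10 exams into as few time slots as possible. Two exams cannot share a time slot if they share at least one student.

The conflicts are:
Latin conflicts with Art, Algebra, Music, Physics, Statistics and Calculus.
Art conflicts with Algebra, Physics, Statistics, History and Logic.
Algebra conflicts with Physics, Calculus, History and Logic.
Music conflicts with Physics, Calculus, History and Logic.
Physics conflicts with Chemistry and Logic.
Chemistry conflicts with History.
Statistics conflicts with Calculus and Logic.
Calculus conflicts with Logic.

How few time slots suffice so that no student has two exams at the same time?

Art, Algebra, Physics, Logic are mutually in conflict, so at least 4 time slots are needed.
4 time slots suffice: time slot 1 → {Latin, History, Logic}; time slot 2 → {Art, Music, Chemistry}; time slot 3 → {Physics, Calculus}; time slot 4 → {Algebra, Statistics}. Each listed conflict is separated.

4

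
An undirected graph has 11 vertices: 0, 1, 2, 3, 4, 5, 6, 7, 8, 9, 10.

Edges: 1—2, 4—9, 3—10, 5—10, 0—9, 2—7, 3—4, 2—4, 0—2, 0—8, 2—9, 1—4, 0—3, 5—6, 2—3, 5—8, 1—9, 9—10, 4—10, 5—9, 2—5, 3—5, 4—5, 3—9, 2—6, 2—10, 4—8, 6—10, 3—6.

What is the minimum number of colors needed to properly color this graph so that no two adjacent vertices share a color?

2, 3, 4, 5, 9, 10 are pairwise adjacent (a clique of size 6), so at least 6 colors are needed.
One proper 6-coloring: 0=yellow, 1=green, 2=red, 3=green, 4=yellow, 5=purple, 6=blue, 7=blue, 8=red, 9=blue, 10=orange. Each edge has distinct colors on its endpoints.

6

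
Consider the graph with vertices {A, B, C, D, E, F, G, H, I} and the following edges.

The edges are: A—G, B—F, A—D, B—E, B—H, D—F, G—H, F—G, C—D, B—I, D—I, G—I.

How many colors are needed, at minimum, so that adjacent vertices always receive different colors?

D and I are adjacent, so at least 2 colors are needed.
2 colors suffice: color red → {B, D, G}; color blue → {A, C, E, F, H, I}. Each edge has distinct colors on its endpoints.

2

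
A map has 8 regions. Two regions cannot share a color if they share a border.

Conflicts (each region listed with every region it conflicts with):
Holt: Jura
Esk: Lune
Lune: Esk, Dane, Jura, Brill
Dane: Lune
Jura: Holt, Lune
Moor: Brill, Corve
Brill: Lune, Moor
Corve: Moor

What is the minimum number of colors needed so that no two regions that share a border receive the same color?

Moor and Corve conflict, so at least 2 colors are needed.
One proper 2-coloring: Holt=1, Esk=2, Lune=1, Dane=2, Jura=2, Moor=1, Brill=2, Corve=2. No two conflicting regions share a color.

2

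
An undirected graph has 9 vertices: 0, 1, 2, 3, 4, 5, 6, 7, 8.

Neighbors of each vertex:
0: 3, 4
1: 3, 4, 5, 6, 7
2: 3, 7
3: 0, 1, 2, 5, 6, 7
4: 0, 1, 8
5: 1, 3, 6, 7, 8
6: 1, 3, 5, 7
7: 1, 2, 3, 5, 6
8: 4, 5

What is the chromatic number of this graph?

5

1, 3, 5, 6, 7 form a clique, so at least 5 colors are needed.
A valid assignment using 5 colors: 0=b, 1=c, 2=b, 3=a, 4=a, 5=b, 6=e, 7=d, 8=c. No two adjacent vertices share a color.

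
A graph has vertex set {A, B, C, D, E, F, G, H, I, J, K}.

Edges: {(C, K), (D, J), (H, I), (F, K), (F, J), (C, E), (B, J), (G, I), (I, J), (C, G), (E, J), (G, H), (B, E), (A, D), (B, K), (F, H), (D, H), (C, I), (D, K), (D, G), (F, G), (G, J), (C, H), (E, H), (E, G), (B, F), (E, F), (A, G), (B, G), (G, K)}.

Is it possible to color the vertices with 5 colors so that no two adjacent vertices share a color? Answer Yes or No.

The chromatic number is 5. B, E, F, G, J are mutually adjacent (a clique of size 5), so at least 5 colors are needed.
One proper 5-coloring: A=3, B=5, C=2, D=2, E=4, F=2, G=1, H=3, I=4, J=3, K=3.
That is already a proper 5-coloring.

Yes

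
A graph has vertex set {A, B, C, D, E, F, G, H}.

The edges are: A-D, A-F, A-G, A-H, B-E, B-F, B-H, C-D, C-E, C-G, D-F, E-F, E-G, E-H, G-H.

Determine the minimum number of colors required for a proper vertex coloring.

3

A, G, H are mutually adjacent, so at least 3 colors are needed.
3 colors suffice: color 1 → {A, E}; color 2 → {B, D, G}; color 3 → {C, F, H}. Each edge has distinct colors on its endpoints.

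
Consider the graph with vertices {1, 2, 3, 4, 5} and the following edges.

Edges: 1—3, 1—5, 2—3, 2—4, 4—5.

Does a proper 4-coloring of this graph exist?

Yes

The chromatic number is 3. The cycle 4-5-1-3-2-4 has odd length 5, so it cannot be 2-colored; at least 3 colors are needed.
3 colors suffice: 1=a, 2=c, 3=b, 4=a, 5=b.
Since 4 ≥ 3, a proper 4-coloring certainly exists.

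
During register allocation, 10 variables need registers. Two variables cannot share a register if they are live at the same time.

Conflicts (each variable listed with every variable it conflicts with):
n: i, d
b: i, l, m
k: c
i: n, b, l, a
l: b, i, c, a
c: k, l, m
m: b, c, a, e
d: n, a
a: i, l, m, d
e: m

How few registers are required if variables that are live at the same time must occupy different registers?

b, i, l pairwise conflict, so at least 3 registers are needed.
Using 3 registers: n=3, b=3, k=1, i=2, l=1, c=2, m=1, d=1, a=3, e=2. Each listed conflict is separated.

3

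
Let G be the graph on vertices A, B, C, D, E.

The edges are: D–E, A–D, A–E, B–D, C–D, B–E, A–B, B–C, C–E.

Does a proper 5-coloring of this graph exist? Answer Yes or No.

Yes

The chromatic number is 4. A, B, D, E are mutually adjacent (a clique of size 4), so at least 4 colors are needed.
One proper 4-coloring: A=yellow, B=red, C=yellow, D=green, E=blue.
Since 5 ≥ 4, a proper 5-coloring certainly exists.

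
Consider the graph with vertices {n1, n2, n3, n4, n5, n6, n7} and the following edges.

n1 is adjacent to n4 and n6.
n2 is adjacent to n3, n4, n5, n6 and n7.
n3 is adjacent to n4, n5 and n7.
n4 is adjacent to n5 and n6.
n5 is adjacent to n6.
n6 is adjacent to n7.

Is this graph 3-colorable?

n2, n4, n5, n6 form a clique, so at least 4 colors are needed.
So 3 colors are not enough.

No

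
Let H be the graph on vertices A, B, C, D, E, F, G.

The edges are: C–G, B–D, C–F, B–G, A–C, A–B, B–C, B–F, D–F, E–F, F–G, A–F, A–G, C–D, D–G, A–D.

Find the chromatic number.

A, B, C, D, F, G are mutually adjacent (a clique of size 6), so at least 6 colors are needed.
6 colors suffice: A=3, B=4, C=6, D=5, E=2, F=1, G=2. Each edge has distinct colors on its endpoints.

6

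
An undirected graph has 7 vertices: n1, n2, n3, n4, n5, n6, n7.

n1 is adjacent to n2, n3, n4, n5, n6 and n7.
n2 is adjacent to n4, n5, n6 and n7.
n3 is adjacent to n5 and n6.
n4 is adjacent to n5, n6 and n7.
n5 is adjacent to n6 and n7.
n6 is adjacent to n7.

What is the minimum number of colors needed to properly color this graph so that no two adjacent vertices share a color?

6

n1, n2, n4, n5, n6, n7 are mutually adjacent (a clique of size 6), so at least 6 colors are needed.
6 colors suffice: color 1 → {n6}; color 2 → {n5}; color 3 → {n1}; color 4 → {n2, n3}; color 5 → {n4}; color 6 → {n7}. No two adjacent vertices share a color.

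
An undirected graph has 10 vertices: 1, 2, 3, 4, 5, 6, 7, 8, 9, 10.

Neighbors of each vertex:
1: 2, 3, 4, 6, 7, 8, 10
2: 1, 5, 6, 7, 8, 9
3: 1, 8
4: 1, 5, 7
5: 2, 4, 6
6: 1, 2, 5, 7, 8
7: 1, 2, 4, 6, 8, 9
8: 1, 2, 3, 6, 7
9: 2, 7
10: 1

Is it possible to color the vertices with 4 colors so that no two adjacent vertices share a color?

No

1, 2, 6, 7, 8 are pairwise adjacent (a clique of size 5), so at least 5 colors are needed.
So 4 colors are not enough.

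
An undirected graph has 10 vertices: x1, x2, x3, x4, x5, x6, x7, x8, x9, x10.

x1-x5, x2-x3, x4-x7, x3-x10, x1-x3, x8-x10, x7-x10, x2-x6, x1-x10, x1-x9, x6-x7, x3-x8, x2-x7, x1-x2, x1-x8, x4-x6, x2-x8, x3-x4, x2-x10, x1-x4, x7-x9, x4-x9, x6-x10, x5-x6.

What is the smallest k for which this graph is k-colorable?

5

x1, x2, x3, x8, x10 are pairwise adjacent (a clique of size 5), so at least 5 colors are needed.
5 colors suffice: x1=1, x2=2, x3=4, x4=2, x5=2, x6=1, x7=4, x8=5, x9=3, x10=3. Each edge has distinct colors on its endpoints.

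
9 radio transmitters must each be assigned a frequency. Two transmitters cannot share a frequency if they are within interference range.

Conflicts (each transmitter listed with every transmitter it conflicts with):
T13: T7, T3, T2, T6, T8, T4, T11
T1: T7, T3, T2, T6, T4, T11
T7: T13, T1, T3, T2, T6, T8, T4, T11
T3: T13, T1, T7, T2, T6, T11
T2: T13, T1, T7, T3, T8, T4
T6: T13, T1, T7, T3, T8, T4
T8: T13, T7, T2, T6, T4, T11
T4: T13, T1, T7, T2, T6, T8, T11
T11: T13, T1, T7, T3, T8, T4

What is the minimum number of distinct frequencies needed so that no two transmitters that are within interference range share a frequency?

T13, T7, T8, T4, T11 all conflict with each other, so at least 5 frequencies are needed.
Using 5 frequencies: T13=2, T1=2, T7=1, T3=3, T2=4, T6=4, T8=5, T4=3, T11=4. Every pair that conflicts lands in different frequencies.

5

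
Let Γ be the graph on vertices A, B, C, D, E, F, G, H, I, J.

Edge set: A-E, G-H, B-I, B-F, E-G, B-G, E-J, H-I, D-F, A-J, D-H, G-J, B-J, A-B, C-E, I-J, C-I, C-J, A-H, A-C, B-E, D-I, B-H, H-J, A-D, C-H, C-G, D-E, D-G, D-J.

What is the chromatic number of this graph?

A, C, E, J are mutually adjacent (a clique of size 4), so at least 4 colors are needed.
One proper 4-coloring: A=yellow, B=blue, C=blue, D=blue, E=green, F=red, G=yellow, H=green, I=yellow, J=red. Each edge has distinct colors on its endpoints.

4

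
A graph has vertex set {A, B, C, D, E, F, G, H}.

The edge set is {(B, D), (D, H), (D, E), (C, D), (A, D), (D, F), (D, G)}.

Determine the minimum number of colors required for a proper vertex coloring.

2

D and F are adjacent, so at least 2 colors are needed.
A valid assignment using 2 colors: A=blue, B=blue, C=blue, D=red, E=blue, F=blue, G=blue, H=blue. No two adjacent vertices share a color.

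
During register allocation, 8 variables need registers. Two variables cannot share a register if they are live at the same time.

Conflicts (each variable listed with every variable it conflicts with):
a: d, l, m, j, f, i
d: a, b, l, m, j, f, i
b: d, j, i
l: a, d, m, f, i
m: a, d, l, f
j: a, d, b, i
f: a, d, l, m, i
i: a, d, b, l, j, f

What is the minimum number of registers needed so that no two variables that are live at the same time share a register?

a, d, l, m, f pairwise conflict, so at least 5 registers are needed.
Using 5 registers: a=2, d=1, b=2, l=4, m=3, j=4, f=5, i=3. No two conflicting variables share a register.

5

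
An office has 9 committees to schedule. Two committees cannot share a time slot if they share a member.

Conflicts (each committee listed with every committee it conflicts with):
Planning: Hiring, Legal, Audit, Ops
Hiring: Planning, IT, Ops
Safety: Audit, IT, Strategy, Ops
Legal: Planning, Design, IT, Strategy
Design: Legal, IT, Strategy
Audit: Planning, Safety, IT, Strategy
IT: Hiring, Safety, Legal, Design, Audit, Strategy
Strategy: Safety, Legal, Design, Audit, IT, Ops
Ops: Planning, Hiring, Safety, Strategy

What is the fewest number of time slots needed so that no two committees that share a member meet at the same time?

Legal, Design, IT, Strategy pairwise conflict, so at least 4 time slots are needed.
A valid assignment using 4 time slots: Planning=2, Hiring=3, Safety=3, Legal=3, Design=4, Audit=4, IT=1, Strategy=2, Ops=1. Each listed conflict is separated.

4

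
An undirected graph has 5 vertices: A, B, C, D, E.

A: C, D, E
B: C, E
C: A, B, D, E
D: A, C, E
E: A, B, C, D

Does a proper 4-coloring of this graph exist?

The chromatic number is 4. A, C, D, E are pairwise adjacent (a clique of size 4), so at least 4 colors are needed.
4 colors suffice: A=4, B=3, C=2, D=3, E=1.
That is already a proper 4-coloring.

Yes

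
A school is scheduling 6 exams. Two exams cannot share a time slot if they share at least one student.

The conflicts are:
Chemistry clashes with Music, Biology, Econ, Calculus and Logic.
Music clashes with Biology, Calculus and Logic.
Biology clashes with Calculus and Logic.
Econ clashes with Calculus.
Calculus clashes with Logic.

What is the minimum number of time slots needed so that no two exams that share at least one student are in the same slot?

5

Chemistry, Music, Biology, Calculus, Logic pairwise conflict, so at least 5 time slots are needed.
5 time slots suffice: Chemistry=2, Music=3, Biology=4, Econ=3, Calculus=1, Logic=5. Each listed conflict is separated.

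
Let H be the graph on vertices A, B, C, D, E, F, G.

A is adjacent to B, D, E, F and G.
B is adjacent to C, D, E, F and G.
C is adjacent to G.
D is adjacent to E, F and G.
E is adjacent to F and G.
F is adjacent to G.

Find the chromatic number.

A, B, D, E, F, G are mutually adjacent (a clique of size 6), so at least 6 colors are needed.
6 colors suffice: color 1 → {B}; color 2 → {G}; color 3 → {C, D}; color 4 → {F}; color 5 → {A}; color 6 → {E}. Every edge joins two different colors.

6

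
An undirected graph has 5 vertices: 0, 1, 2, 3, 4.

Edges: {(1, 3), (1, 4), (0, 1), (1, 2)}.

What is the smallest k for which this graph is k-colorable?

2

1 and 4 are adjacent, so at least 2 colors are needed.
2 colors suffice: color red → {1}; color blue → {0, 2, 3, 4}. Every edge joins two different colors.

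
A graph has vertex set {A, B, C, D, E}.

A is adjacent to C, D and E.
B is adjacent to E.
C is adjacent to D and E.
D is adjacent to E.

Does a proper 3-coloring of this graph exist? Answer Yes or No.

A, C, D, E are pairwise adjacent (a clique of size 4), so at least 4 colors are needed.
So 3 colors are not enough.

No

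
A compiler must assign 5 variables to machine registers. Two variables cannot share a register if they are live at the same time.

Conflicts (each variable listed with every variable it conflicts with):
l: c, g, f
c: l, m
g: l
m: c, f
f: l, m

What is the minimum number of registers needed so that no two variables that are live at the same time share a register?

2

l and g conflict, so at least 2 registers are needed.
2 registers suffice: register 1 → {l, m}; register 2 → {c, g, f}. No two conflicting variables share a register.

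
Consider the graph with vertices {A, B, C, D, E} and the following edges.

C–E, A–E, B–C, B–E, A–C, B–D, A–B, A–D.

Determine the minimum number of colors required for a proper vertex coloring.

A, B, C, E are mutually adjacent (a clique of size 4), so at least 4 colors are needed.
4 colors suffice: color 1 → {B}; color 2 → {A}; color 3 → {C, D}; color 4 → {E}. No two adjacent vertices share a color.

4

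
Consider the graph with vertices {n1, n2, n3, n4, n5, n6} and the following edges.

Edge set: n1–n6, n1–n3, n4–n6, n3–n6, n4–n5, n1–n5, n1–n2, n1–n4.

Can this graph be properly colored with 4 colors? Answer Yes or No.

Yes

The chromatic number is 3. n1, n4, n5 form a triangle, so at least 3 colors are needed.
3 colors suffice: color 1 → {n1}; color 2 → {n2, n3, n4}; color 3 → {n5, n6}.
Since 4 ≥ 3, a proper 4-coloring certainly exists.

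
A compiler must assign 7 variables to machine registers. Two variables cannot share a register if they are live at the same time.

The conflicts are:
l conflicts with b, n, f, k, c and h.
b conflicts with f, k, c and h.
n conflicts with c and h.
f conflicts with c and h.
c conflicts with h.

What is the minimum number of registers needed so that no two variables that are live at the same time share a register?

l, b, f, c, h all conflict with each other, so at least 5 registers are needed.
5 registers suffice: l=1, b=3, n=3, f=5, k=2, c=4, h=2. No two conflicting variables share a register.

5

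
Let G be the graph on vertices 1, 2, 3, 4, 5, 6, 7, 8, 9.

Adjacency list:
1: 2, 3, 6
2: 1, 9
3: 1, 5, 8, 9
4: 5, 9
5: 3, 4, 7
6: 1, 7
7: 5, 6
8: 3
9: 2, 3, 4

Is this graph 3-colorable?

Yes

The chromatic number is 3. The cycle 7-5-3-1-6-7 has odd length 5, so it cannot be 2-colored; at least 3 colors are needed.
3 colors suffice: color a → {2, 3, 4, 7}; color b → {1, 5, 8, 9}; color c → {6}.
That is already a proper 3-coloring.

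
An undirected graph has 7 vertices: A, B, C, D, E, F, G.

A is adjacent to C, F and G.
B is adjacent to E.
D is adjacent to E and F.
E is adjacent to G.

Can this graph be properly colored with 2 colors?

No

The cycle A-G-E-D-F-A has odd length 5, so it cannot be 2-colored; at least 3 colors are needed.
So 2 colors are not enough.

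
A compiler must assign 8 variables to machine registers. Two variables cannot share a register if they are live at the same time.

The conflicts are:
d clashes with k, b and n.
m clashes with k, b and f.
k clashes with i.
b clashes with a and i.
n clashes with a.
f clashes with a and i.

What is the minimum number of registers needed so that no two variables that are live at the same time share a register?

2

b and a conflict, so at least 2 registers are needed.
2 registers suffice: register 1 → {k, b, n, f}; register 2 → {d, m, a, i}. No two conflicting variables share a register.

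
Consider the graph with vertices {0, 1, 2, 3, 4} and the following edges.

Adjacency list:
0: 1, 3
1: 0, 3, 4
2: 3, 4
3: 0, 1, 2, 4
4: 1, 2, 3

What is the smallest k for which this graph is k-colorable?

3

0, 1, 3 are pairwise adjacent, so at least 3 colors are needed.
3 colors suffice: color red → {3}; color blue → {1, 2}; color green → {0, 4}. No two adjacent vertices share a color.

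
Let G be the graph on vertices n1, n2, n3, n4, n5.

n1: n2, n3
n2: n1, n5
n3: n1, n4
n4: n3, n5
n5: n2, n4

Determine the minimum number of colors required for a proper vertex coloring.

The cycle n1-n3-n4-n5-n2-n1 has odd length 5, so it cannot be 2-colored; at least 3 colors are needed.
3 colors suffice: color 1 → {n1, n4}; color 2 → {n3, n5}; color 3 → {n2}. Every edge joins two different colors.

3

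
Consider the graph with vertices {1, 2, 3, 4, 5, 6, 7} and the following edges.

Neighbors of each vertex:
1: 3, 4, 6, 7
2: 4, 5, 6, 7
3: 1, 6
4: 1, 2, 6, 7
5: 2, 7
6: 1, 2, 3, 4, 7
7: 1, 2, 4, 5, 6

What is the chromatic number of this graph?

4

2, 4, 6, 7 are mutually adjacent (a clique of size 4), so at least 4 colors are needed.
4 colors suffice: color red → {5, 6}; color blue → {3, 7}; color green → {1, 2}; color yellow → {4}. Each edge has distinct colors on its endpoints.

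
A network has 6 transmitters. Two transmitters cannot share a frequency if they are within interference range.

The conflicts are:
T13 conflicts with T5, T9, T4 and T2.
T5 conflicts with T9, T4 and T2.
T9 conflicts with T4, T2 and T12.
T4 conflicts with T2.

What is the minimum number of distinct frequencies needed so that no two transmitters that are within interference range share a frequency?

T13, T5, T9, T4, T2 are mutually in conflict, so at least 5 frequencies are needed.
Using 5 frequencies: T13=5, T5=3, T9=1, T4=4, T2=2, T12=2. Every pair that conflicts lands in different frequencies.

5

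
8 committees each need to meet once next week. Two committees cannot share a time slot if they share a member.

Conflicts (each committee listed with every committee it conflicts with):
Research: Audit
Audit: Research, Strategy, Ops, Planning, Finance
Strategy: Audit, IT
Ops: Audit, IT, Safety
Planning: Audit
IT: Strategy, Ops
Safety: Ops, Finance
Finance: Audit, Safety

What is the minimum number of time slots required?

2

Audit and Planning conflict, so at least 2 time slots are needed.
2 time slots suffice: time slot 1 → {Audit, IT, Safety}; time slot 2 → {Research, Strategy, Ops, Planning, Finance}. Every pair that conflicts lands in different time slots.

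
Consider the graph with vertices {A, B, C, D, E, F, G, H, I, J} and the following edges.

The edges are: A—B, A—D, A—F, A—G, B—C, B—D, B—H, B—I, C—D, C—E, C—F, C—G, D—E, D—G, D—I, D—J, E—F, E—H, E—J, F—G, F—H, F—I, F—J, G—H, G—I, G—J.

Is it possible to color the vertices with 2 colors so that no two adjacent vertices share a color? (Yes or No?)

No

D, E, J are pairwise adjacent, so at least 3 colors are needed.
So 2 colors are not enough.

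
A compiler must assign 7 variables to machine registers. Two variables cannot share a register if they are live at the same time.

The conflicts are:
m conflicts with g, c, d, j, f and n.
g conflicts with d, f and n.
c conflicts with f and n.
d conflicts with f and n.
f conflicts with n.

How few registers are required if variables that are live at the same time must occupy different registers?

5

m, g, d, f, n pairwise conflict, so at least 5 registers are needed.
5 registers suffice: register 1 → {m}; register 2 → {j, n}; register 3 → {f}; register 4 → {c, d}; register 5 → {g}. No two conflicting variables share a register.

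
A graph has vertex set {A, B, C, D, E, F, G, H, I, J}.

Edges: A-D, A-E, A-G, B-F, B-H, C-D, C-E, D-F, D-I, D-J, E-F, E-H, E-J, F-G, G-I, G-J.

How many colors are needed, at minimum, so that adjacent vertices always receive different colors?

2

D and F are adjacent, so at least 2 colors are needed.
2 colors suffice: A=2, B=1, C=2, D=1, E=1, F=2, G=1, H=2, I=2, J=2. Each edge has distinct colors on its endpoints.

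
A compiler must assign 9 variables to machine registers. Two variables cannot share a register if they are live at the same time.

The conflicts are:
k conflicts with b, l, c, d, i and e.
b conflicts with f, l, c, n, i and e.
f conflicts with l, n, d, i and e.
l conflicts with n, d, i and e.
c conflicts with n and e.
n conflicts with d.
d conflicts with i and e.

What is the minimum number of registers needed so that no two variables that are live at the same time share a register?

4

f, l, n, d are mutually in conflict, so at least 4 registers are needed.
4 registers suffice: register 1 → {l, c}; register 2 → {b, d}; register 3 → {k, f}; register 4 → {n, i, e}. Every pair that conflicts lands in different registers.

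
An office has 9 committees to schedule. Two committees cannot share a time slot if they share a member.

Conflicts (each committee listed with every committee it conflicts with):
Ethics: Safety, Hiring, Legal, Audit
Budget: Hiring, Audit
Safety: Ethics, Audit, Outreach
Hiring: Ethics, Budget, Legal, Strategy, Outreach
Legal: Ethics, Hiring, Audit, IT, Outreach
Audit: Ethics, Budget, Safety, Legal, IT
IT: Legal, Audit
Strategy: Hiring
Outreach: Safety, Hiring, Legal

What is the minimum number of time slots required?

Ethics, Hiring, Legal all conflict with each other, so at least 3 time slots are needed.
3 time slots suffice: time slot 1 → {Hiring, Audit}; time slot 2 → {Budget, Safety, Legal, Strategy}; time slot 3 → {Ethics, IT, Outreach}. No two conflicting committees share a time slot.

3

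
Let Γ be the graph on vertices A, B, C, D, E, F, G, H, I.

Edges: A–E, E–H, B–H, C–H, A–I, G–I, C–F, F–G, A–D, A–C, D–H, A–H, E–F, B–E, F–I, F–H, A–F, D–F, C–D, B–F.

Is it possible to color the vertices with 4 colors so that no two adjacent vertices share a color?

A, C, D, F, H form a clique, so at least 5 colors are needed.
So 4 colors are not enough.

No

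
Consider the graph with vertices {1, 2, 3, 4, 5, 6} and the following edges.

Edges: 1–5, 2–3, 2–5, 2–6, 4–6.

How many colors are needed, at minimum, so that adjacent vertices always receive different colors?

2 and 5 are adjacent, so at least 2 colors are needed.
2 colors suffice: color red → {1, 2, 4}; color blue → {3, 5, 6}. Each edge has distinct colors on its endpoints.

2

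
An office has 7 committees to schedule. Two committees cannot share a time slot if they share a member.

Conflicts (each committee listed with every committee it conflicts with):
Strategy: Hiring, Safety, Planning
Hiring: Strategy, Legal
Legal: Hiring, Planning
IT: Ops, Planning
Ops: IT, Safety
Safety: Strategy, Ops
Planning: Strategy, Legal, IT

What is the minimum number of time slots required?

3

The cycle Safety-Strategy-Planning-IT-Ops-Safety has odd length 5, so it cannot be 2-colored; at least 3 time slots are needed.
3 time slots suffice: time slot 1 → {Hiring, Safety, Planning}; time slot 2 → {Strategy, Legal, IT}; time slot 3 → {Ops}. Each listed conflict is separated.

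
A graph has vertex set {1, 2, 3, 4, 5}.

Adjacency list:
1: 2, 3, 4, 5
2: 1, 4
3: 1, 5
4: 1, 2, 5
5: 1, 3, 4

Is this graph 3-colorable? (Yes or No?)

Yes

The chromatic number is 3. 1, 4, 5 are pairwise adjacent, so at least 3 colors are needed.
3 colors suffice: color red → {1}; color blue → {3, 4}; color green → {2, 5}.
That is already a proper 3-coloring.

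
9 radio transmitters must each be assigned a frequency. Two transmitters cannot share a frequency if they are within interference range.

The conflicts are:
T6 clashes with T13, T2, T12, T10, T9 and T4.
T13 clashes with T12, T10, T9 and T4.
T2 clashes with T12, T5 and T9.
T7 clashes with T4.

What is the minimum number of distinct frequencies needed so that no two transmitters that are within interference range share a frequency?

T6, T13, T10 are mutually in conflict, so at least 3 frequencies are needed.
A valid assignment using 3 frequencies: T6=1, T13=2, T2=2, T7=1, T12=3, T5=1, T10=3, T9=3, T4=3. Every pair that conflicts lands in different frequencies.

3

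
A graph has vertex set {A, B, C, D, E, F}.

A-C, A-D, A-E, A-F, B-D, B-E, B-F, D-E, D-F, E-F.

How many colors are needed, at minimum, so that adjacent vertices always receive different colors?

4

B, D, E, F are pairwise adjacent (a clique of size 4), so at least 4 colors are needed.
4 colors suffice: color red → {C, D}; color blue → {F}; color green → {E}; color yellow → {A, B}. No two adjacent vertices share a color.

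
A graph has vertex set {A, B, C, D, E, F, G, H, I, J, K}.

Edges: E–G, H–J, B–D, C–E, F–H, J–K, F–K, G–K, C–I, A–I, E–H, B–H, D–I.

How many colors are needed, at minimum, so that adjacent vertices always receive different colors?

3

The cycle G-K-F-H-E-G has odd length 5, so it cannot be 2-colored; at least 3 colors are needed.
A valid assignment using 3 colors: A=2, B=3, C=3, D=2, E=2, F=2, G=3, H=1, I=1, J=2, K=1. Every edge joins two different colors.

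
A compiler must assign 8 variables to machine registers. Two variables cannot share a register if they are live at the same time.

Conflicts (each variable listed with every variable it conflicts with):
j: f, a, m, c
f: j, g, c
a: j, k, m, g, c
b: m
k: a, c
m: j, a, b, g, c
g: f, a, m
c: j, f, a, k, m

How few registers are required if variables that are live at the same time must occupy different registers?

j, a, m, c pairwise conflict, so at least 4 registers are needed.
A valid assignment using 4 registers: j=4, f=1, a=1, b=1, k=3, m=3, g=2, c=2. No two conflicting variables share a register.

4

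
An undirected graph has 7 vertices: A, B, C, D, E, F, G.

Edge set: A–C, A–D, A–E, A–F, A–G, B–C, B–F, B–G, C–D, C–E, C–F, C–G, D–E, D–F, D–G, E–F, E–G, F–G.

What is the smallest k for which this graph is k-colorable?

6

A, C, D, E, F, G are pairwise adjacent (a clique of size 6), so at least 6 colors are needed.
6 colors suffice: color 1 → {G}; color 2 → {C}; color 3 → {F}; color 4 → {B, D}; color 5 → {A}; color 6 → {E}. No two adjacent vertices share a color.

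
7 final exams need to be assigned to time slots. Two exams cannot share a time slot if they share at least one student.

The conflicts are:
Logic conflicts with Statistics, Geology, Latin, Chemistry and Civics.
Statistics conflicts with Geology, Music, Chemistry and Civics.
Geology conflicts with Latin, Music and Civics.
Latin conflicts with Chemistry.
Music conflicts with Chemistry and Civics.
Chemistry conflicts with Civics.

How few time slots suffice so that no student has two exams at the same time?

4

Statistics, Geology, Music, Civics all conflict with each other, so at least 4 time slots are needed.
4 time slots suffice: Logic=4, Statistics=2, Geology=1, Latin=2, Music=4, Chemistry=1, Civics=3. Each listed conflict is separated.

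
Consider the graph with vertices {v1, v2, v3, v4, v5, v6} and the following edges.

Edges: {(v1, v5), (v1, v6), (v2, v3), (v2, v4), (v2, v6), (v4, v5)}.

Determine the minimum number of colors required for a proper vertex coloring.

The cycle v6-v2-v4-v5-v1-v6 has odd length 5, so it cannot be 2-colored; at least 3 colors are needed.
3 colors suffice: v1=3, v2=1, v3=2, v4=2, v5=1, v6=2. Every edge joins two different colors.

3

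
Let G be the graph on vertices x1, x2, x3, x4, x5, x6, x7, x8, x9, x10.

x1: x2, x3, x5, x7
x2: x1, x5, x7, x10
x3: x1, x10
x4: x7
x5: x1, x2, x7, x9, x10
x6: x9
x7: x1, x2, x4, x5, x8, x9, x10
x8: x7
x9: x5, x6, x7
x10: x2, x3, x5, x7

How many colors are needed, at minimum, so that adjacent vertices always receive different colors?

4

x2, x5, x7, x10 are pairwise adjacent (a clique of size 4), so at least 4 colors are needed.
4 colors suffice: color 1 → {x3, x6, x7}; color 2 → {x4, x5, x8}; color 3 → {x1, x9, x10}; color 4 → {x2}. Every edge joins two different colors.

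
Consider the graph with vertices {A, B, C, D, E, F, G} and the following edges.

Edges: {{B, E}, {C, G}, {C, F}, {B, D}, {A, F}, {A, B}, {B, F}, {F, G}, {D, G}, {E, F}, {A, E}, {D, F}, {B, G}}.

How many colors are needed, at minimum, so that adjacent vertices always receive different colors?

4

A, B, E, F are mutually adjacent (a clique of size 4), so at least 4 colors are needed.
4 colors suffice: color 1 → {F}; color 2 → {B, C}; color 3 → {E, G}; color 4 → {A, D}. No two adjacent vertices share a color.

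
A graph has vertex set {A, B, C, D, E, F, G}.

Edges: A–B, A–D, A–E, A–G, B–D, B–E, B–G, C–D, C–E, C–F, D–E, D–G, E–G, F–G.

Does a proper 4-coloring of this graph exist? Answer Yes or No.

A, B, D, E, G form a clique, so at least 5 colors are needed.
So 4 colors are not enough.

No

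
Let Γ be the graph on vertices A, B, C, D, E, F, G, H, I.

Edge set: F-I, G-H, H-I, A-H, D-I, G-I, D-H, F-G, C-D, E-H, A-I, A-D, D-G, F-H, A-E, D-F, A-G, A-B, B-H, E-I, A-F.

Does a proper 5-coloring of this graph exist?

A, D, F, G, H, I are mutually adjacent (a clique of size 6), so at least 6 colors are needed.
So 5 colors are not enough.

No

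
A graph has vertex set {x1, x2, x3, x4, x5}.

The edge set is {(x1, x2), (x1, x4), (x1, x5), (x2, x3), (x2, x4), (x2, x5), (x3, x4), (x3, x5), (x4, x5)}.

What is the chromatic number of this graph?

x2, x3, x4, x5 form a clique, so at least 4 colors are needed.
4 colors suffice: color 1 → {x2}; color 2 → {x4}; color 3 → {x5}; color 4 → {x1, x3}. Each edge has distinct colors on its endpoints.

4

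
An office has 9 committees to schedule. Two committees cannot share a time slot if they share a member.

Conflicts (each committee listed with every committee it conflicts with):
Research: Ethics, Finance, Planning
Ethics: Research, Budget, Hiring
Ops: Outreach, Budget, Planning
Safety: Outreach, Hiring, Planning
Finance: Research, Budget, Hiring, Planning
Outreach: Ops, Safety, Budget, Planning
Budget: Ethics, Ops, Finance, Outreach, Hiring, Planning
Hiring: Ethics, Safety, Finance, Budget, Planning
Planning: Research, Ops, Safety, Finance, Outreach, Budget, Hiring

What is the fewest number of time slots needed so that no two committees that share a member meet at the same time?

Finance, Budget, Hiring, Planning all conflict with each other, so at least 4 time slots are needed.
4 time slots suffice: time slot 1 → {Ethics, Planning}; time slot 2 → {Research, Safety, Budget}; time slot 3 → {Outreach, Hiring}; time slot 4 → {Ops, Finance}. Each listed conflict is separated.

4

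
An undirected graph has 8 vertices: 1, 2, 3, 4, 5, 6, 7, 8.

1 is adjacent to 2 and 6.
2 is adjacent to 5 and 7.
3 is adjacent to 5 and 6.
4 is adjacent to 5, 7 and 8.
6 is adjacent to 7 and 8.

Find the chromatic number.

3

The cycle 5-4-7-6-3-5 has odd length 5, so it cannot be 2-colored; at least 3 colors are needed.
3 colors suffice: color red → {5, 6}; color blue → {1, 3, 7, 8}; color green → {2, 4}. Every edge joins two different colors.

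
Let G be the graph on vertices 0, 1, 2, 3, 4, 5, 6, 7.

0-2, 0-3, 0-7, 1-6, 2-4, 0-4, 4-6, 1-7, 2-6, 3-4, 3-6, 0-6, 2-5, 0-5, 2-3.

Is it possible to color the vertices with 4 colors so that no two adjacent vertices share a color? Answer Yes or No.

No

0, 2, 3, 4, 6 are pairwise adjacent (a clique of size 5), so at least 5 colors are needed.
So 4 colors are not enough.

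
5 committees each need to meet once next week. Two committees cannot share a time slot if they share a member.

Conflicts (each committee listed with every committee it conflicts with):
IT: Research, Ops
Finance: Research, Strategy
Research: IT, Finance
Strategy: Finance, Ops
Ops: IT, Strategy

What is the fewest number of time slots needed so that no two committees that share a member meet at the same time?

The cycle Research-Finance-Strategy-Ops-IT-Research has odd length 5, so it cannot be 2-colored; at least 3 time slots are needed.
3 time slots suffice: time slot 1 → {IT, Strategy}; time slot 2 → {Finance, Ops}; time slot 3 → {Research}. No two conflicting committees share a time slot.

3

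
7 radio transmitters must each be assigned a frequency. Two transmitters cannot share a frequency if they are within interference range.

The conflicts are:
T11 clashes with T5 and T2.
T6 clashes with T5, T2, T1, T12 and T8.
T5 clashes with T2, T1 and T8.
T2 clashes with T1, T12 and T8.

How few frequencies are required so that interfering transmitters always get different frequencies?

T6, T5, T2, T1 are mutually in conflict, so at least 4 frequencies are needed.
4 frequencies suffice: T11=3, T6=3, T5=2, T2=1, T1=4, T12=2, T8=4. Every pair that conflicts lands in different frequencies.

4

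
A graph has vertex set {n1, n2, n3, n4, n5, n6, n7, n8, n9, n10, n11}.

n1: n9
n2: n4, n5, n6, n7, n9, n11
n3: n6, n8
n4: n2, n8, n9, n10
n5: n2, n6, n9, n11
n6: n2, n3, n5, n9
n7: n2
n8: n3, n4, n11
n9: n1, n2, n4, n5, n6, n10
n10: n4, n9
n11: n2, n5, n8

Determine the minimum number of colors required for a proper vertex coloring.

4

n2, n5, n6, n9 form a clique, so at least 4 colors are needed.
One proper 4-coloring: n1=2, n2=2, n3=2, n4=3, n5=4, n6=3, n7=1, n8=1, n9=1, n10=2, n11=3. Every edge joins two different colors.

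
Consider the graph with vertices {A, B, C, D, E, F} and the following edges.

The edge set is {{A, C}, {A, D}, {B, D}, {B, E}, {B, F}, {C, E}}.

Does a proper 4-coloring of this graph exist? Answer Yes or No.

Yes

The chromatic number is 3. The cycle D-A-C-E-B-D has odd length 5, so it cannot be 2-colored; at least 3 colors are needed.
A valid assignment using 3 colors: A=2, B=1, C=1, D=3, E=2, F=2.
Since 4 ≥ 3, a proper 4-coloring certainly exists.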